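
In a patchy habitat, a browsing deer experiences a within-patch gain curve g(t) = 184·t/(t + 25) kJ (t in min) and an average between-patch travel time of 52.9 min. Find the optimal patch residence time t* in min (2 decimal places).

Optimal t* satisfies g'(t*) = g(t*)/(T + t*).
g'(t) = 184·25/(t + 25)². Setting 184·25/(t+25)² = 184t/[(t+25)(52.9+t)] gives 25(52.9+t) = t(t+25), so t² = 25×52.9 = 1322.
t* = √1322 = 36.37 min.

36.37 min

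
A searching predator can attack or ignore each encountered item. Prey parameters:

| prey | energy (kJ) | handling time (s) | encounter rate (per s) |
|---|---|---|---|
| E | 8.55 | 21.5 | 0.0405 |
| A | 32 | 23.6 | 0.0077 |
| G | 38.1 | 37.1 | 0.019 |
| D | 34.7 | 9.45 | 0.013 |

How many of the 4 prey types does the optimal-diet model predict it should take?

3

Profitabilities (E/h, kJ/s): D 3.67, A 1.36, G 1.03, E 0.398. Add prey in this order while the next type's profitability exceeds the intake rate on those already taken.
Rate on top 1: 0.4017. A: 1.36 > 0.4017 → include.
Rate on top 2: 0.5347. G: 1.03 > 0.5347 → include.
Rate on top 3: 0.7074. E: 0.398 < 0.7074 → exclude; stop.
Optimal diet: D, A, G — 3 of 4 types.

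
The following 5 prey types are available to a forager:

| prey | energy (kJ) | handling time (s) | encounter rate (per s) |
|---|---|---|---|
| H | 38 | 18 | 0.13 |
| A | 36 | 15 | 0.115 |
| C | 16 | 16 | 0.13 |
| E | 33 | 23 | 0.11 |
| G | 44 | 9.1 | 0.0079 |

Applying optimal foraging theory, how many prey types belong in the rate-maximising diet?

3

Rank by E/h (kJ/s): G 4.84, A 2.4, H 2.11, E 1.43, C 1. Include each in turn until the next type's E/h falls below the running intake rate.
Rate on top 1: 0.3243. A: 2.4 > 0.3243 → include.
Rate on top 2: 1.604. H: 2.11 > 1.604 → include.
Rate on top 3: 1.835. E: 1.43 < 1.835 → exclude; stop.
Optimal diet: G, A, H — 3 of 5 types.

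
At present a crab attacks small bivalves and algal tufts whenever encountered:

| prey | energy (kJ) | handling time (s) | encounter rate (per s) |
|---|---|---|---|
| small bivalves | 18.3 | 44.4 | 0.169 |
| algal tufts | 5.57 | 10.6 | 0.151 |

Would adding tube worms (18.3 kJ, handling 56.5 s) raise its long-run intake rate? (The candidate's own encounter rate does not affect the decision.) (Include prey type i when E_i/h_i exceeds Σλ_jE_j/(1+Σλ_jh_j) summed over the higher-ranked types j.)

Current rate: (0.169×18.3 + 0.151×5.57)/(1 + 0.169×44.4 + 0.151×10.6) = 0.3893 kJ/s.
tube worms: E/h = 18.3/56.5 = 0.3239 kJ/s.
0.3239 < 0.3893, so adding tube worms would lower the average — exclude it.

No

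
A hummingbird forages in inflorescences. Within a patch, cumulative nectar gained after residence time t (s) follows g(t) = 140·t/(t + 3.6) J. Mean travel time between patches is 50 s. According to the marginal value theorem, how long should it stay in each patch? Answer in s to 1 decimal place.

13.4 s

Optimal t* satisfies g'(t*) = g(t*)/(T + t*).
g'(t) = 140·3.6/(t + 3.6)². Setting 140·3.6/(t+3.6)² = 140t/[(t+3.6)(50+t)] gives 3.6(50+t) = t(t+3.6), so t² = 3.6×50 = 180.
t* = √180 = 13.42 s.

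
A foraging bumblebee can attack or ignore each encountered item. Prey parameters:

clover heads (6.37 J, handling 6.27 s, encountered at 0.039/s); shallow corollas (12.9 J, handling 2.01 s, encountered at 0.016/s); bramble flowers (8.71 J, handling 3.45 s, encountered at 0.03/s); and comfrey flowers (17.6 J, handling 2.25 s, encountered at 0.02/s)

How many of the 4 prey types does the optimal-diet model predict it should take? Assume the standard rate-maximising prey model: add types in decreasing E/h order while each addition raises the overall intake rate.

4

Profitabilities (E/h, J/s): comfrey flowers 7.82, shallow corollas 6.42, bramble flowers 2.52, clover heads 1.02. Add prey in this order while the next type's profitability exceeds the intake rate on those already taken.
Rate on top 1: 0.3368. shallow corollas: 6.42 > 0.3368 → include.
Rate on top 2: 0.5184. bramble flowers: 2.52 > 0.5184 → include.
Rate on top 3: 0.6943. clover heads: 1.02 > 0.6943 → include.
Optimal diet: comfrey flowers, shallow corollas, bramble flowers, clover heads — 4 of 4 types.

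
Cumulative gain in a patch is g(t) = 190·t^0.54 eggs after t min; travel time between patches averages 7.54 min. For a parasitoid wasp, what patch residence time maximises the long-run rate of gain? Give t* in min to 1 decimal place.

Optimal t* satisfies g'(t*) = g(t*)/(T + t*).
g'(t) = 0.54·190·t^-0.46. Setting 0.54·190·t^-0.46 = 190·t^0.54/(7.54+t) gives 0.54(7.54+t) = t, so 0.46·t = 0.54×7.54.
t* = 0.54×7.54/0.46 = 8.851 min.

8.9 min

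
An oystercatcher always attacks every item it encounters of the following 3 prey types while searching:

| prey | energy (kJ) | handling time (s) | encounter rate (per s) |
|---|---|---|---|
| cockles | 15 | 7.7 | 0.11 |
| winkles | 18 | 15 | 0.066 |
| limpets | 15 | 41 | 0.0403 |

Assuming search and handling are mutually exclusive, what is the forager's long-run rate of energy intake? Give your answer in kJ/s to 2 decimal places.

0.77 kJ/s

R = Σλ_iE_i / (1 + Σλ_ih_i)
Numerator: 0.11×15 + 0.066×18 + 0.0403×15 = 3.442
Denominator: 1 + 0.11×7.7 + 0.066×15 + 0.0403×41 = 4.489
R = 3.442/4.489 = 0.7668 kJ/s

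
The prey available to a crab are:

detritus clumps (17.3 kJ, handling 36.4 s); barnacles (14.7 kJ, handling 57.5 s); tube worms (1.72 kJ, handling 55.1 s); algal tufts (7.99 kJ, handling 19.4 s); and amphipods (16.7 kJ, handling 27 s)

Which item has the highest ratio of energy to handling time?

amphipods

In descending order of E/h:
amphipods: 16.7/27 = 0.619 kJ/s
detritus clumps: 17.3/36.4 = 0.475 kJ/s
algal tufts: 7.99/19.4 = 0.412 kJ/s
barnacles: 14.7/57.5 = 0.256 kJ/s
tube worms: 1.72/55.1 = 0.0312 kJ/s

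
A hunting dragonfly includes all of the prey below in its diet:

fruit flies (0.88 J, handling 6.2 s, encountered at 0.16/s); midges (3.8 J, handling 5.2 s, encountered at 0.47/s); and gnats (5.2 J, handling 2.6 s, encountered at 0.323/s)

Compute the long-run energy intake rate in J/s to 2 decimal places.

R = (0.16×0.88 + 0.47×3.8 + 0.323×5.2) / (1 + 0.16×6.2 + 0.47×5.2 + 0.323×2.6) = 3.606/5.276 = 0.6836 J/s.

0.68 J/s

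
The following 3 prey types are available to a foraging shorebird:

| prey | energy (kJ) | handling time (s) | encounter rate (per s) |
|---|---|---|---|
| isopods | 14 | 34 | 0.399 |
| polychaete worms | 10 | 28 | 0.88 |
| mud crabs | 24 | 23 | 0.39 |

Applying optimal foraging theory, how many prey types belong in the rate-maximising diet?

Profitabilities (E/h, kJ/s): mud crabs 1.04, isopods 0.412, polychaete worms 0.357. Add prey in this order while the next type's profitability exceeds the intake rate on those already taken.
Rate on top 1: 0.9388. isopods: 0.412 < 0.9388 → exclude; stop.
Optimal diet: mud crabs — 1 of 3 types.

1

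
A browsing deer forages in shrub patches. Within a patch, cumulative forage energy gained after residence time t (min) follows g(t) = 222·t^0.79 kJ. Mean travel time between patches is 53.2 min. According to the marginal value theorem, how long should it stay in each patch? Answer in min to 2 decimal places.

Optimal t* satisfies g'(t*) = g(t*)/(T + t*).
g'(t) = 0.79·222·t^-0.21. Setting 0.79·222·t^-0.21 = 222·t^0.79/(53.2+t) gives 0.79(53.2+t) = t, so 0.21·t = 0.79×53.2.
t* = 0.79×53.2/0.21 = 200.1 min.

200.13 min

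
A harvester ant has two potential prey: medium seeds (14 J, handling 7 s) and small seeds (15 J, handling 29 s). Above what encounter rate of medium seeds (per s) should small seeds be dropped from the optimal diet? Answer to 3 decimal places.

The zero-one rule: include small seeds iff E₂/h₂ > λE₁/(1+λh₁). Equality gives the switch point.
λE₁h₂ = E₂ + λE₂h₁ ⇒ λ = E₂/(E₁h₂ − E₂h₁) = 15/(406 − 105) = 0.04983 per s.

0.050 per s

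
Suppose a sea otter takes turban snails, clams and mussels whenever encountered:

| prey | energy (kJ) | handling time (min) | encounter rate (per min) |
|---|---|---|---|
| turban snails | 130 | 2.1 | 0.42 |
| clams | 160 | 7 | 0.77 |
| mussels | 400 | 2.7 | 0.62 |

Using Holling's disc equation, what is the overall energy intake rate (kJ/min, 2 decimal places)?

R = Σλ_iE_i / (1 + Σλ_ih_i)
Numerator: 0.42×130 + 0.77×160 + 0.62×400 = 425.8
Denominator: 1 + 0.42×2.1 + 0.77×7 + 0.62×2.7 = 8.946
R = 425.8/8.946 = 47.6 kJ/min

47.60 kJ/min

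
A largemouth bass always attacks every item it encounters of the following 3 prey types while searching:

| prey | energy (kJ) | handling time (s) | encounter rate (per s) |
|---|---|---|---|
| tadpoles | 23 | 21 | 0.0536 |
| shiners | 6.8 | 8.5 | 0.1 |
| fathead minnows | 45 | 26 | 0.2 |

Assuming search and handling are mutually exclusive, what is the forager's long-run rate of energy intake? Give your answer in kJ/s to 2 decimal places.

1.33 kJ/s

R = (0.0536×23 + 0.1×6.8 + 0.2×45) / (1 + 0.0536×21 + 0.1×8.5 + 0.2×26) = 10.91/8.176 = 1.335 kJ/s.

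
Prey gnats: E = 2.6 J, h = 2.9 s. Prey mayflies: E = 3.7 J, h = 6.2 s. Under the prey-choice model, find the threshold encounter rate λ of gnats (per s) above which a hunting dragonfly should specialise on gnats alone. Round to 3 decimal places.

At the threshold, the rate on gnats alone equals the profitability of mayflies: λ·2.6/(1 + λ·2.9) = 3.7/6.2 = 0.5968.
Rearranging, λ(2.6 − 0.5968×2.9) = 0.5968, so λ = 0.5968/0.8694 = 0.6865 per s.

0.686 per s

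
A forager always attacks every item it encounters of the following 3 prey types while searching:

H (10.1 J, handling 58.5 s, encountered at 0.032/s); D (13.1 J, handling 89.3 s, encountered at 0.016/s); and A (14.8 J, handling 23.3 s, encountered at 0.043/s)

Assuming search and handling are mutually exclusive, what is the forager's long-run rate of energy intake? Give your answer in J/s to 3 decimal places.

R = Σλ_iE_i / (1 + Σλ_ih_i)
Numerator: 0.032×10.1 + 0.016×13.1 + 0.043×14.8 = 1.169
Denominator: 1 + 0.032×58.5 + 0.016×89.3 + 0.043×23.3 = 5.303
R = 1.169/5.303 = 0.2205 J/s

0.220 J/s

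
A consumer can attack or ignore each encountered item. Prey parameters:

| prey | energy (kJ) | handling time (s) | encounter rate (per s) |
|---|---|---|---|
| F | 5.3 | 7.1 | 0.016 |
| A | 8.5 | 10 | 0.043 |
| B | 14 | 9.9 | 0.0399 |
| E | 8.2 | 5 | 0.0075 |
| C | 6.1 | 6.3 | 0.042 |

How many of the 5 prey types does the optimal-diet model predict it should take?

Profitabilities (E/h, kJ/s): E 1.64, B 1.41, C 0.968, A 0.85, F 0.746. Add prey in this order while the next type's profitability exceeds the intake rate on those already taken.
Rate on top 1: 0.05928. B: 1.41 > 0.05928 → include.
Rate on top 2: 0.4329. C: 0.968 > 0.4329 → include.
Rate on top 3: 0.5163. A: 0.85 > 0.5163 → include.
Rate on top 4: 0.5838. F: 0.746 > 0.5838 → include.
Optimal diet: E, B, C, A, F — 5 of 5 types.

5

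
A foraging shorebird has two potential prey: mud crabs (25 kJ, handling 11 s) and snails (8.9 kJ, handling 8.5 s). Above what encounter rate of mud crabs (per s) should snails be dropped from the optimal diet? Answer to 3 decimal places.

The zero-one rule: include snails iff E₂/h₂ > λE₁/(1+λh₁). Equality gives the switch point.
λE₁h₂ = E₂ + λE₂h₁ ⇒ λ = E₂/(E₁h₂ − E₂h₁) = 8.9/(212.5 − 97.9) = 0.07766 per s.

0.078 per s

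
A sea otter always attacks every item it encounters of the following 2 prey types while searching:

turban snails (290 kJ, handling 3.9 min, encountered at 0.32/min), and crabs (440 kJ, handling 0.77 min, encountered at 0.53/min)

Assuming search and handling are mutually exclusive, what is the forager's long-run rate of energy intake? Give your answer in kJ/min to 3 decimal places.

122.736 kJ/min

R = Σλ_iE_i / (1 + Σλ_ih_i)
Numerator: 0.32×290 + 0.53×440 = 326
Denominator: 1 + 0.32×3.9 + 0.53×0.77 = 2.656
R = 326/2.656 = 122.7 kJ/min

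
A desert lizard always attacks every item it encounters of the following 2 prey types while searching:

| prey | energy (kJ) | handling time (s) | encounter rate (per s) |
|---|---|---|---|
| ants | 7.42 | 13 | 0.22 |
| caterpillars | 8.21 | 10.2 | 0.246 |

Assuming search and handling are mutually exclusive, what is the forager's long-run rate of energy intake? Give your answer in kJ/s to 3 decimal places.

Energy encountered per unit search time: 0.22×7.42 + 0.246×8.21 = 3.652 kJ/s.
Handling time per unit search time: 0.22×13 + 0.246×10.2 = 5.369.
Rate = 3.652/(1 + 5.369) = 0.5734 kJ/s.

0.573 kJ/s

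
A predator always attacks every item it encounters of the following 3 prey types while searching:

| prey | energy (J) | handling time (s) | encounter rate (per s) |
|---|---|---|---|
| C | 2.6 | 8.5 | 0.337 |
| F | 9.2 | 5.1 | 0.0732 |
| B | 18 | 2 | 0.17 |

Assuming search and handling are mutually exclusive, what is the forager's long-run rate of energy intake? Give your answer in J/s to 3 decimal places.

R = (0.337×2.6 + 0.0732×9.2 + 0.17×18) / (1 + 0.337×8.5 + 0.0732×5.1 + 0.17×2) = 4.61/4.578 = 1.007 J/s.

1.007 J/s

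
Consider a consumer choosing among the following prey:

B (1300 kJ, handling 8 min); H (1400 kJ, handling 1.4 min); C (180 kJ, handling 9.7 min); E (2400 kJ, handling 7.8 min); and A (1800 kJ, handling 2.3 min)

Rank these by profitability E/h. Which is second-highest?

Profitability E/h (kJ/min): B = 1300/8 = 162, H = 1400/1.4 = 1e+03, C = 180/9.7 = 18.6, E = 2400/7.8 = 308, A = 1800/2.3 = 783.
Ranked: H > A > E > B > C.

A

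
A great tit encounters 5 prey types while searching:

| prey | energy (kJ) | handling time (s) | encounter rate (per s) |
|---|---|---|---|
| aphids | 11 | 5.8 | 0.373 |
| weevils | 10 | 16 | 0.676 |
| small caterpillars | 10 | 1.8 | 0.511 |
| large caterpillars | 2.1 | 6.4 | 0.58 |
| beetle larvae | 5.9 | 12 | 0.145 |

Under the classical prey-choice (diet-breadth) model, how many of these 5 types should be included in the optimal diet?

Profitabilities (E/h, kJ/s): small caterpillars 5.56, aphids 1.9, weevils 0.625, beetle larvae 0.492, large caterpillars 0.328. Add prey in this order while the next type's profitability exceeds the intake rate on those already taken.
Rate on top 1: 2.662. aphids: 1.9 < 2.662 → exclude; stop.
Optimal diet: small caterpillars — 1 of 5 types.

1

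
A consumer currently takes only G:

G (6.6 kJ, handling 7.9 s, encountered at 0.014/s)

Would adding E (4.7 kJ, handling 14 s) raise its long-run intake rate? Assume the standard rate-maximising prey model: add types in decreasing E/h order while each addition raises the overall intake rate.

Yes

Intake rate on the current diet: R = (0.014×6.6) / (1 + 0.014×7.9) = 0.0924/1.111 = 0.0832 kJ/s.
Profitability of E: 4.7/14 = 0.3357 kJ/s.
Since 0.3357 > R, including E increases the long-run rate.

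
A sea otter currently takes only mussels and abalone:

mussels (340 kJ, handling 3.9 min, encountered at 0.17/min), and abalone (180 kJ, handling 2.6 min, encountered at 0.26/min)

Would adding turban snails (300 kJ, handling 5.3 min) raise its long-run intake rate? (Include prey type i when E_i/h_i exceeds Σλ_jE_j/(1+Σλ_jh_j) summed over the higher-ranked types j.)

Current rate: (0.17×340 + 0.26×180)/(1 + 0.17×3.9 + 0.26×2.6) = 44.72 kJ/min.
turban snails: E/h = 300/5.3 = 56.6 kJ/min.
56.6 > 44.72, so adding turban snails raises the average — include it.

Yes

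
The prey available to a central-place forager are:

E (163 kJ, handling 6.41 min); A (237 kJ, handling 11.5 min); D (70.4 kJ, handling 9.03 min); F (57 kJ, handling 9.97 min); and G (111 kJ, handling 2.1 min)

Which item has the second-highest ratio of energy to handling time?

In descending order of E/h:
G: 111/2.1 = 52.9 kJ/min
E: 163/6.41 = 25.4 kJ/min
A: 237/11.5 = 20.6 kJ/min
D: 70.4/9.03 = 7.8 kJ/min
F: 57/9.97 = 5.72 kJ/min

E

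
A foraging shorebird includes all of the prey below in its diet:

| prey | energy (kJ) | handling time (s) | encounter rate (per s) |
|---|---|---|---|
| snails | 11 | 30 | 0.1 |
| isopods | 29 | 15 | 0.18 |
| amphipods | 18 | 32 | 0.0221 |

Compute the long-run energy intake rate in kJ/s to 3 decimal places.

0.907 kJ/s

Energy encountered per unit search time: 0.1×11 + 0.18×29 + 0.0221×18 = 6.718 kJ/s.
Handling time per unit search time: 0.1×30 + 0.18×15 + 0.0221×32 = 6.407.
Rate = 6.718/(1 + 6.407) = 0.9069 kJ/s.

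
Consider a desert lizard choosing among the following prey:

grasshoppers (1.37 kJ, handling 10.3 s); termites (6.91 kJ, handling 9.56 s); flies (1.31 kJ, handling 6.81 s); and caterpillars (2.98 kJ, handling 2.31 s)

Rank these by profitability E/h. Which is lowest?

grasshoppers

In descending order of E/h:
caterpillars: 2.98/2.31 = 1.29 kJ/s
termites: 6.91/9.56 = 0.723 kJ/s
flies: 1.31/6.81 = 0.192 kJ/s
grasshoppers: 1.37/10.3 = 0.133 kJ/s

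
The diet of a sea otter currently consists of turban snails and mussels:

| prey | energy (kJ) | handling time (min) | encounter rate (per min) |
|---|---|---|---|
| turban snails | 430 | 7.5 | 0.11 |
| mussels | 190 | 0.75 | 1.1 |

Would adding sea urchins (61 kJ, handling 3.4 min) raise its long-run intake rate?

Current rate: (0.11×430 + 1.1×190)/(1 + 0.11×7.5 + 1.1×0.75) = 96.72 kJ/min.
sea urchins: E/h = 61/3.4 = 17.94 kJ/min.
Since 17.94 < R, time spent handling sea urchins is better spent searching.

No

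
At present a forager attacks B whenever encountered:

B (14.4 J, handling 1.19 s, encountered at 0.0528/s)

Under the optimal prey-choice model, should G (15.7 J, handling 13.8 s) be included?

On B alone, R = ΣλE/(1+Σλh) = 0.7603/1.063 = 0.7154 J/s.
Profitability of G: 15.7/13.8 = 1.138 J/s.
1.138 > 0.7154, so adding G raises the average — include it.

Yes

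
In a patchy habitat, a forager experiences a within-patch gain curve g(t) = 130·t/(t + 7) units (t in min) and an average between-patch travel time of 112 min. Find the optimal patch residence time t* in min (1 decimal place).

By the marginal value theorem, leave when the instantaneous gain rate g'(t) equals the habitat-wide average g(t)/(T + t).
g'(t) = 130·7/(t + 7)². Setting 130·7/(t+7)² = 130t/[(t+7)(112+t)] gives 7(112+t) = t(t+7), so t² = 7×112 = 784.
t* = √784 = 28 min.

28.0 min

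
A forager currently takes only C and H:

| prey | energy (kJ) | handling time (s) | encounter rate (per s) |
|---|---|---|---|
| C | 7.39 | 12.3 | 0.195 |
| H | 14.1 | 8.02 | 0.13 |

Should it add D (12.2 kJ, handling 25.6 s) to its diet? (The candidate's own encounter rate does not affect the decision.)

On C and H alone, R = ΣλE/(1+Σλh) = 3.274/4.441 = 0.7372 kJ/s.
Profitability of D: 12.2/25.6 = 0.4766 kJ/s.
Since 0.4766 < R, time spent handling D is better spent searching.

No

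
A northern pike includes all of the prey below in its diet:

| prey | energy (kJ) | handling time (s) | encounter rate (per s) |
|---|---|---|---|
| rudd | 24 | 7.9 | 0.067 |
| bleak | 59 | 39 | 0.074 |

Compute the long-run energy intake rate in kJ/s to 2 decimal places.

1.35 kJ/s

R = Σλ_iE_i / (1 + Σλ_ih_i)
Numerator: 0.067×24 + 0.074×59 = 5.974
Denominator: 1 + 0.067×7.9 + 0.074×39 = 4.415
R = 5.974/4.415 = 1.353 kJ/s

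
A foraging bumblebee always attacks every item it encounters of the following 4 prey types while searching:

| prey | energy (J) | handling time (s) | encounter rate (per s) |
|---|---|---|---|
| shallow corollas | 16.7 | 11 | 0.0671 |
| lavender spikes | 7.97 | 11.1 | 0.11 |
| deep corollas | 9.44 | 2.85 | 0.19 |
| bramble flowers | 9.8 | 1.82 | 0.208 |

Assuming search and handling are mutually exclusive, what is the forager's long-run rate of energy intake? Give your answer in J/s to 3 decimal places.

R = (0.0671×16.7 + 0.11×7.97 + 0.19×9.44 + 0.208×9.8) / (1 + 0.0671×11 + 0.11×11.1 + 0.19×2.85 + 0.208×1.82) = 5.829/3.879 = 1.503 J/s.

1.503 J/s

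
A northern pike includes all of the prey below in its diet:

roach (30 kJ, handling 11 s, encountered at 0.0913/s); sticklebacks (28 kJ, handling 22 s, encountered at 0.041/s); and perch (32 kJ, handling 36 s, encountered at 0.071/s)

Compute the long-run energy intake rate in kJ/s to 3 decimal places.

1.128 kJ/s

Energy encountered per unit search time: 0.0913×30 + 0.041×28 + 0.071×32 = 6.159 kJ/s.
Handling time per unit search time: 0.0913×11 + 0.041×22 + 0.071×36 = 4.462.
Rate = 6.159/(1 + 4.462) = 1.128 kJ/s.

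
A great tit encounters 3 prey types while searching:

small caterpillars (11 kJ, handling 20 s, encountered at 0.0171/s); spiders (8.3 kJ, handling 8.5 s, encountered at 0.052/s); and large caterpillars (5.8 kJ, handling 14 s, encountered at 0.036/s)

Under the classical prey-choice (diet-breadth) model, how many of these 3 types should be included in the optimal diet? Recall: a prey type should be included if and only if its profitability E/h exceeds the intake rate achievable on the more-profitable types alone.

Profitabilities (E/h, kJ/s): spiders 0.976, small caterpillars 0.55, large caterpillars 0.414. Add prey in this order while the next type's profitability exceeds the intake rate on those already taken.
Rate on top 1: 0.2993. small caterpillars: 0.55 > 0.2993 → include.
Rate on top 2: 0.3474. large caterpillars: 0.414 > 0.3474 → include.
Optimal diet: spiders, small caterpillars, large caterpillars — 3 of 3 types.

3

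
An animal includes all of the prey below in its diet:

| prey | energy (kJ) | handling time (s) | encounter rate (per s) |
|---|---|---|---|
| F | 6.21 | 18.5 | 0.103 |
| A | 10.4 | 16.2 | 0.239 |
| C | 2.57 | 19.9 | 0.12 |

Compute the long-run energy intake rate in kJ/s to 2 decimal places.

Energy encountered per unit search time: 0.103×6.21 + 0.239×10.4 + 0.12×2.57 = 3.434 kJ/s.
Handling time per unit search time: 0.103×18.5 + 0.239×16.2 + 0.12×19.9 = 8.165.
Rate = 3.434/(1 + 8.165) = 0.3746 kJ/s.

0.37 kJ/s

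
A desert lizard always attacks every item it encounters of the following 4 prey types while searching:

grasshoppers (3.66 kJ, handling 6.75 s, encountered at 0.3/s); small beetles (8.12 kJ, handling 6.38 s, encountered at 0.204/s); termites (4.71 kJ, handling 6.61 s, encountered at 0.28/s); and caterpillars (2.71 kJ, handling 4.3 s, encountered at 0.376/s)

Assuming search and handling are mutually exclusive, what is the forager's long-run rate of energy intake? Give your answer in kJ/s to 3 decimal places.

R = Σλ_iE_i / (1 + Σλ_ih_i)
Numerator: 0.3×3.66 + 0.204×8.12 + 0.28×4.71 + 0.376×2.71 = 5.092
Denominator: 1 + 0.3×6.75 + 0.204×6.38 + 0.28×6.61 + 0.376×4.3 = 7.794
R = 5.092/7.794 = 0.6533 kJ/s

0.653 kJ/s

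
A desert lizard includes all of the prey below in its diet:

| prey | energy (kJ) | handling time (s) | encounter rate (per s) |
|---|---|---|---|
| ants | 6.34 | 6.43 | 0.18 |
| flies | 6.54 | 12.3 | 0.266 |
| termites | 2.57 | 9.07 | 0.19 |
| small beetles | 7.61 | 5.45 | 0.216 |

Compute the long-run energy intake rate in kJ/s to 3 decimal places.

0.602 kJ/s

R = Σλ_iE_i / (1 + Σλ_ih_i)
Numerator: 0.18×6.34 + 0.266×6.54 + 0.19×2.57 + 0.216×7.61 = 5.013
Denominator: 1 + 0.18×6.43 + 0.266×12.3 + 0.19×9.07 + 0.216×5.45 = 8.33
R = 5.013/8.33 = 0.6018 kJ/s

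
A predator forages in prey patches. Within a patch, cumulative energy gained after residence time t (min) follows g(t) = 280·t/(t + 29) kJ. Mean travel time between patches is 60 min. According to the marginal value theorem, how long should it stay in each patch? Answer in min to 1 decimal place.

41.7 min

Maximise g(t)/(T+t): set derivative to zero → g'(t)(T+t) = g(t).
g'(t) = 280·29/(t + 29)². Setting 280·29/(t+29)² = 280t/[(t+29)(60+t)] gives 29(60+t) = t(t+29), so t² = 29×60 = 1740.
t* = √1740 = 41.71 min.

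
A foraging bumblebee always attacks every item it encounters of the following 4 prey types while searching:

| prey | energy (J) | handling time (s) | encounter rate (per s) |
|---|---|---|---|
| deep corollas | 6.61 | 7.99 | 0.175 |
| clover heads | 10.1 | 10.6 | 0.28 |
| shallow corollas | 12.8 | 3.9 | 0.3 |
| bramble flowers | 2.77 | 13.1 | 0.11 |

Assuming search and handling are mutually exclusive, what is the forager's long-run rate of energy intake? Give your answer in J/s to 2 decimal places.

R = (0.175×6.61 + 0.28×10.1 + 0.3×12.8 + 0.11×2.77) / (1 + 0.175×7.99 + 0.28×10.6 + 0.3×3.9 + 0.11×13.1) = 8.129/7.977 = 1.019 J/s.

1.02 J/s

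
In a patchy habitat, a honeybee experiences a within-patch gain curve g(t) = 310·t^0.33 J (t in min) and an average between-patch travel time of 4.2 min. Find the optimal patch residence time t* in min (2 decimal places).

Maximise g(t)/(T+t): set derivative to zero → g'(t)(T+t) = g(t).
g'(t) = 0.33·310·t^-0.67. Setting 0.33·310·t^-0.67 = 310·t^0.33/(4.2+t) gives 0.33(4.2+t) = t, so 0.67·t = 0.33×4.2.
t* = 0.33×4.2/0.67 = 2.069 min.

2.07 min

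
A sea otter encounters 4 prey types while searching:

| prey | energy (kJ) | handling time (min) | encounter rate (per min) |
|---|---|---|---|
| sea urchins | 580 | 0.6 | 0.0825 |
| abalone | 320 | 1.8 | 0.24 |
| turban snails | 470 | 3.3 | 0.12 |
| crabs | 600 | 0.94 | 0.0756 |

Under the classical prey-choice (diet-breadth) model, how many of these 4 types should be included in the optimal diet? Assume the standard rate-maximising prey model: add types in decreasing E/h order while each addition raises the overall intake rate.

4

E/h in descending order: sea urchins 967, crabs 638, abalone 178, turban snails 142 kJ/min. The optimal diet is the largest prefix of this list for which every included type satisfies E_i/h_i > R on the types above it.
Rate on top 1: 45.59. crabs: 638 > 45.59 → include.
Rate on top 2: 83.18. abalone: 178 > 83.18 → include.
Rate on top 3: 109.5. turban snails: 142 > 109.5 → include.
Optimal diet: sea urchins, crabs, abalone, turban snails — 4 of 4 types.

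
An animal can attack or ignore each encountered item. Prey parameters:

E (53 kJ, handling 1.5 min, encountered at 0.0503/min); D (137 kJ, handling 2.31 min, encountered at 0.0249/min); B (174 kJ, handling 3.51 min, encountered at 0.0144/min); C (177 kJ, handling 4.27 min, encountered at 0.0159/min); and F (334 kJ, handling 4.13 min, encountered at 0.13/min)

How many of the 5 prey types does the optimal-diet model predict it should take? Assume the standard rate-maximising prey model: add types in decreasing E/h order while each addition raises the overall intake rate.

E/h in descending order: F 80.9, D 59.3, B 49.6, C 41.5, E 35.3 kJ/min. The optimal diet is the largest prefix of this list for which every included type satisfies E_i/h_i > R on the types above it.
Rate on top 1: 28.25. D: 59.3 > 28.25 → include.
Rate on top 2: 29.37. B: 49.6 > 29.37 → include.
Rate on top 3: 29.99. C: 41.5 > 29.99 → include.
Rate on top 4: 30.45. E: 35.3 > 30.45 → include.
Optimal diet: F, D, B, C, E — 5 of 5 types.

5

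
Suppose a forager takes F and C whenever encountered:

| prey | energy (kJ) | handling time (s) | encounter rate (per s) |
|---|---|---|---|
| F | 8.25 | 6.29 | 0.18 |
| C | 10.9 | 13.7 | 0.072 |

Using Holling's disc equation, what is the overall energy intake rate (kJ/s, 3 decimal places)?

Energy encountered per unit search time: 0.18×8.25 + 0.072×10.9 = 2.27 kJ/s.
Handling time per unit search time: 0.18×6.29 + 0.072×13.7 = 2.119.
Rate = 2.27/(1 + 2.119) = 0.7278 kJ/s.

0.728 kJ/s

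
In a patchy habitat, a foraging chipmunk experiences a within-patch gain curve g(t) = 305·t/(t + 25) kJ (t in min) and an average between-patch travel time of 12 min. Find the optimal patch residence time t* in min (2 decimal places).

17.32 min

Optimal t* satisfies g'(t*) = g(t*)/(T + t*).
g'(t) = 305·25/(t + 25)². Setting 305·25/(t+25)² = 305t/[(t+25)(12+t)] gives 25(12+t) = t(t+25), so t² = 25×12 = 300.
t* = √300 = 17.32 min.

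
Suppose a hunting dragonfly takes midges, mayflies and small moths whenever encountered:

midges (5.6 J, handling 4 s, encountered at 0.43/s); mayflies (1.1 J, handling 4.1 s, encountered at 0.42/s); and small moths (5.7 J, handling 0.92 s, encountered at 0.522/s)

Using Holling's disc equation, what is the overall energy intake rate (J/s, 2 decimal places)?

1.19 J/s

Energy encountered per unit search time: 0.43×5.6 + 0.42×1.1 + 0.522×5.7 = 5.845 J/s.
Handling time per unit search time: 0.43×4 + 0.42×4.1 + 0.522×0.92 = 3.922.
Rate = 5.845/(1 + 3.922) = 1.188 J/s.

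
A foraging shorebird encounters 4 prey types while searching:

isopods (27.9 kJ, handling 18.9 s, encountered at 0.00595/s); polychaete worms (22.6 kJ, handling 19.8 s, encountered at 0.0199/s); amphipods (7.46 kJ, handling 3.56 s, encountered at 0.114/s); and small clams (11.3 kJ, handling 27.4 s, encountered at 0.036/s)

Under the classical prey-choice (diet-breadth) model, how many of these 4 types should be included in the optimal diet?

3

E/h in descending order: amphipods 2.1, isopods 1.48, polychaete worms 1.14, small clams 0.412 kJ/s. The optimal diet is the largest prefix of this list for which every included type satisfies E_i/h_i > R on the types above it.
Rate on top 1: 0.6049. isopods: 1.48 > 0.6049 → include.
Rate on top 2: 0.6695. polychaete worms: 1.14 > 0.6695 → include.
Rate on top 3: 0.7667. small clams: 0.412 < 0.7667 → exclude; stop.
Optimal diet: amphipods, isopods, polychaete worms — 3 of 4 types.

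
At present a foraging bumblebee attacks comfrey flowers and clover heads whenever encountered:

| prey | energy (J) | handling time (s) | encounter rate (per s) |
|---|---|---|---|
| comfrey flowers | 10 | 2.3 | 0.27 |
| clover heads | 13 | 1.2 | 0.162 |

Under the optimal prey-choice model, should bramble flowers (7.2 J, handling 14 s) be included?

No

Current rate: (0.27×10 + 0.162×13)/(1 + 0.27×2.3 + 0.162×1.2) = 2.647 J/s.
Profitability of bramble flowers: 7.2/14 = 0.5143 J/s.
0.5143 < 2.647, so adding bramble flowers would lower the average — exclude it.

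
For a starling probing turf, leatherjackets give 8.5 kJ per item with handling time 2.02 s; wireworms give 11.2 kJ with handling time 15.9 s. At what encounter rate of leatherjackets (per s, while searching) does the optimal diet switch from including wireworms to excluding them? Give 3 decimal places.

At the threshold, the rate on leatherjackets alone equals the profitability of wireworms: λ·8.5/(1 + λ·2.02) = 11.2/15.9 = 0.7044.
Rearranging, λ(8.5 − 0.7044×2.02) = 0.7044, so λ = 0.7044/7.077 = 0.09953 per s.

0.100 per s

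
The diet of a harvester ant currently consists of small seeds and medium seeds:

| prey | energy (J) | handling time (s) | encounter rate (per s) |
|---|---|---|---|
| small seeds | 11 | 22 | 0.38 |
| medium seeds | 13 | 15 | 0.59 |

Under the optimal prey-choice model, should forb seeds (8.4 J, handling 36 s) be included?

Intake rate on the current diet: R = (0.38×11 + 0.59×13) / (1 + 0.38×22 + 0.59×15) = 11.85/18.21 = 0.6507 J/s.
forb seeds: E/h = 8.4/36 = 0.2333 J/s.
Since 0.2333 < R, time spent handling forb seeds is better spent searching.

No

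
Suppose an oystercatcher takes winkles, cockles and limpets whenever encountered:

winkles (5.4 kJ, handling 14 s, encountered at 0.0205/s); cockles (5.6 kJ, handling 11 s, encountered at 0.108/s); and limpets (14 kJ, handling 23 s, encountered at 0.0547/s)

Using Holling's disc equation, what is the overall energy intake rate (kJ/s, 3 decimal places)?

0.397 kJ/s

R = Σλ_iE_i / (1 + Σλ_ih_i)
Numerator: 0.0205×5.4 + 0.108×5.6 + 0.0547×14 = 1.481
Denominator: 1 + 0.0205×14 + 0.108×11 + 0.0547×23 = 3.733
R = 1.481/3.733 = 0.3968 kJ/s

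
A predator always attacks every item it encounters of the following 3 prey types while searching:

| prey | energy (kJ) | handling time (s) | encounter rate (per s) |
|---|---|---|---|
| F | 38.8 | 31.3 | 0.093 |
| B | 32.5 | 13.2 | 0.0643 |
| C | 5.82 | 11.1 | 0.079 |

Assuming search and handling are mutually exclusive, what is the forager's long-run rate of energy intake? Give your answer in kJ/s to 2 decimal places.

Energy encountered per unit search time: 0.093×38.8 + 0.0643×32.5 + 0.079×5.82 = 6.158 kJ/s.
Handling time per unit search time: 0.093×31.3 + 0.0643×13.2 + 0.079×11.1 = 4.637.
Rate = 6.158/(1 + 4.637) = 1.092 kJ/s.

1.09 kJ/s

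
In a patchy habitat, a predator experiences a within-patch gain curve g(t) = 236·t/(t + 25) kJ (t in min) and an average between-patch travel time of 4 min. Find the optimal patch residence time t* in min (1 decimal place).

10.0 min

Maximise g(t)/(T+t): set derivative to zero → g'(t)(T+t) = g(t).
g'(t) = 236·25/(t + 25)². Setting 236·25/(t+25)² = 236t/[(t+25)(4+t)] gives 25(4+t) = t(t+25), so t² = 25×4 = 100.
t* = √100 = 10 min.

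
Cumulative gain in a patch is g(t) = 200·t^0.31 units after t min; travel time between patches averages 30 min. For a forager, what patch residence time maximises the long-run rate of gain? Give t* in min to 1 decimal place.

Optimal t* satisfies g'(t*) = g(t*)/(T + t*).
g'(t) = 0.31·200·t^-0.69. Setting 0.31·200·t^-0.69 = 200·t^0.31/(30+t) gives 0.31(30+t) = t, so 0.69·t = 0.31×30.
t* = 0.31×30/0.69 = 13.48 min.

13.5 min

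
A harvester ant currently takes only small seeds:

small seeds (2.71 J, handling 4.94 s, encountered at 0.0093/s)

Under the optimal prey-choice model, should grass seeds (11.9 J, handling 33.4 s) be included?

On small seeds alone, R = ΣλE/(1+Σλh) = 0.0252/1.046 = 0.0241 J/s.
grass seeds: E/h = 11.9/33.4 = 0.3563 J/s.
0.3563 > 0.0241, so adding grass seeds raises the average — include it.

Yes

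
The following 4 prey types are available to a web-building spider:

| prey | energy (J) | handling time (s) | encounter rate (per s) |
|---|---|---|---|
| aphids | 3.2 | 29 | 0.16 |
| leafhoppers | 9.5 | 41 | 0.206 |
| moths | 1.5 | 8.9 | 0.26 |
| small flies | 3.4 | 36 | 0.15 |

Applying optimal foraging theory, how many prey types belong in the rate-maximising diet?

Rank by E/h (J/s): leafhoppers 0.232, moths 0.169, aphids 0.11, small flies 0.0944. Include each in turn until the next type's E/h falls below the running intake rate.
Rate on top 1: 0.2072. moths: 0.169 < 0.2072 → exclude; stop.
Optimal diet: leafhoppers — 1 of 4 types.

1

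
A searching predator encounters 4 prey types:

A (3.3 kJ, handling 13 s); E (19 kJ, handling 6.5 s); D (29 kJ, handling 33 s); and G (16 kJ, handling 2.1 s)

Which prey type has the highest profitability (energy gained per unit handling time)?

G

In descending order of E/h:
G: 16/2.1 = 7.62 kJ/s
E: 19/6.5 = 2.92 kJ/s
D: 29/33 = 0.879 kJ/s
A: 3.3/13 = 0.254 kJ/s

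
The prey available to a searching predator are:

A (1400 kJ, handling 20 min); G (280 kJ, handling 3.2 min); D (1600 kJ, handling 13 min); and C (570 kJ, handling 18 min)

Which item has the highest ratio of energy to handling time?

Profitability E/h (kJ/min): A = 1400/20 = 70, G = 280/3.2 = 87.5, D = 1600/13 = 123, C = 570/18 = 31.7.
Ranked: D > G > A > C.

D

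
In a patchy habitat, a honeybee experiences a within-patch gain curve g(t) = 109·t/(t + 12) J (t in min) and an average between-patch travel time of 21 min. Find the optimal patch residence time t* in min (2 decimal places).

Optimal t* satisfies g'(t*) = g(t*)/(T + t*).
g'(t) = 109·12/(t + 12)². Setting 109·12/(t+12)² = 109t/[(t+12)(21+t)] gives 12(21+t) = t(t+12), so t² = 12×21 = 252.
t* = √252 = 15.87 min.

15.87 min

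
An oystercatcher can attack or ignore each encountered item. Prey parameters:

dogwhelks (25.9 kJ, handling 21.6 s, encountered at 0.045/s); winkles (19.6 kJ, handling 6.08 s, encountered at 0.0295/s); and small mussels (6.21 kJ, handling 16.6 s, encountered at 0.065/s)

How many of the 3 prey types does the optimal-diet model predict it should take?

2

E/h in descending order: winkles 3.22, dogwhelks 1.2, small mussels 0.374 kJ/s. The optimal diet is the largest prefix of this list for which every included type satisfies E_i/h_i > R on the types above it.
Rate on top 1: 0.4903. dogwhelks: 1.2 > 0.4903 → include.
Rate on top 2: 0.8105. small mussels: 0.374 < 0.8105 → exclude; stop.
Optimal diet: winkles, dogwhelks — 2 of 3 types.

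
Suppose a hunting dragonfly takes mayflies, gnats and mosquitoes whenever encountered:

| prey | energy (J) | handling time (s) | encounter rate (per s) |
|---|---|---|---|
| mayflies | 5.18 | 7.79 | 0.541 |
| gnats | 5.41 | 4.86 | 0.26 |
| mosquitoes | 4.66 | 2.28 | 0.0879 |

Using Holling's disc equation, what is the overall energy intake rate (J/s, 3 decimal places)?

0.692 J/s

R = Σλ_iE_i / (1 + Σλ_ih_i)
Numerator: 0.541×5.18 + 0.26×5.41 + 0.0879×4.66 = 4.619
Denominator: 1 + 0.541×7.79 + 0.26×4.86 + 0.0879×2.28 = 6.678
R = 4.619/6.678 = 0.6916 J/s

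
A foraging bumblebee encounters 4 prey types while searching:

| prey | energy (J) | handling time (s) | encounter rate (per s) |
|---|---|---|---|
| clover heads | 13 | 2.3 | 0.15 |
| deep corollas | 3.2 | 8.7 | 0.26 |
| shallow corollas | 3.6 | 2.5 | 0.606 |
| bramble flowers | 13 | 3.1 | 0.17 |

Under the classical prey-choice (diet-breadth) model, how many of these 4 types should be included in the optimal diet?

Rank by E/h (J/s): clover heads 5.65, bramble flowers 4.19, shallow corollas 1.44, deep corollas 0.368. Include each in turn until the next type's E/h falls below the running intake rate.
Rate on top 1: 1.45. bramble flowers: 4.19 > 1.45 → include.
Rate on top 2: 2.222. shallow corollas: 1.44 < 2.222 → exclude; stop.
Optimal diet: clover heads, bramble flowers — 2 of 4 types.

2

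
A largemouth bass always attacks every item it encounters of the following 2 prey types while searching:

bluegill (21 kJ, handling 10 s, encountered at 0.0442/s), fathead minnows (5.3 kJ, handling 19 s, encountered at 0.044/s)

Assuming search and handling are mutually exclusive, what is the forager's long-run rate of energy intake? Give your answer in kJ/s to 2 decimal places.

0.51 kJ/s

R = Σλ_iE_i / (1 + Σλ_ih_i)
Numerator: 0.0442×21 + 0.044×5.3 = 1.161
Denominator: 1 + 0.0442×10 + 0.044×19 = 2.278
R = 1.161/2.278 = 0.5098 kJ/s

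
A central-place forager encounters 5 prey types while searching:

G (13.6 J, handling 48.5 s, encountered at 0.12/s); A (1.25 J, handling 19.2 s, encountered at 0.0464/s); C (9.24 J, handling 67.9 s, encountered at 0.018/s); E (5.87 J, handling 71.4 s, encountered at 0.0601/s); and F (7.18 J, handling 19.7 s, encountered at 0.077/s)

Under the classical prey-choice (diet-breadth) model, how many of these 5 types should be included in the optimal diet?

E/h in descending order: F 0.364, G 0.28, C 0.136, E 0.0822, A 0.0651 J/s. The optimal diet is the largest prefix of this list for which every included type satisfies E_i/h_i > R on the types above it.
Rate on top 1: 0.2197. G: 0.28 > 0.2197 → include.
Rate on top 2: 0.2621. C: 0.136 < 0.2621 → exclude; stop.
Optimal diet: F, G — 2 of 5 types.

2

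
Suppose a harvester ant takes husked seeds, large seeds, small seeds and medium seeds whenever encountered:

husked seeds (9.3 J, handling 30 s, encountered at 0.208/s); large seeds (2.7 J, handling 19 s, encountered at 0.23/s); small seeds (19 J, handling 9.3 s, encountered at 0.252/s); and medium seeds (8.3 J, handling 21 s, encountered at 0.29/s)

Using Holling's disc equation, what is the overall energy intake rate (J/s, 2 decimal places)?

R = Σλ_iE_i / (1 + Σλ_ih_i)
Numerator: 0.208×9.3 + 0.23×2.7 + 0.252×19 + 0.29×8.3 = 9.75
Denominator: 1 + 0.208×30 + 0.23×19 + 0.252×9.3 + 0.29×21 = 20.04
R = 9.75/20.04 = 0.4865 J/s

0.49 J/s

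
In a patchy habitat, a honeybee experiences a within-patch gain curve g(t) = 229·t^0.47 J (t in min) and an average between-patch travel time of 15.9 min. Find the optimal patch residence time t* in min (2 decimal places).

14.10 min

Maximise g(t)/(T+t): set derivative to zero → g'(t)(T+t) = g(t).
g'(t) = 0.47·229·t^-0.53. Setting 0.47·229·t^-0.53 = 229·t^0.47/(15.9+t) gives 0.47(15.9+t) = t, so 0.53·t = 0.47×15.9.
t* = 0.47×15.9/0.53 = 14.1 min.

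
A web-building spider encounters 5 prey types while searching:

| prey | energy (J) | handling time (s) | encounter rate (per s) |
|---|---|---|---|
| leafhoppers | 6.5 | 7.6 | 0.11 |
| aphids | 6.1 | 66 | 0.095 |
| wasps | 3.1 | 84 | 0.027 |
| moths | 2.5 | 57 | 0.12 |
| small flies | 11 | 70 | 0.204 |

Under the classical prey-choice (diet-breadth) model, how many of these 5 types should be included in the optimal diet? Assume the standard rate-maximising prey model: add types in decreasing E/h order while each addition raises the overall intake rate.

Rank by E/h (J/s): leafhoppers 0.855, small flies 0.157, aphids 0.0924, moths 0.0439, wasps 0.0369. Include each in turn until the next type's E/h falls below the running intake rate.
Rate on top 1: 0.3894. small flies: 0.157 < 0.3894 → exclude; stop.
Optimal diet: leafhoppers — 1 of 5 types.

1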